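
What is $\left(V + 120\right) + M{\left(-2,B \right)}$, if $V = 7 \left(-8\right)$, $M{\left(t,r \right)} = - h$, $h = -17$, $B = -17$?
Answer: $81$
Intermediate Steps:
$M{\left(t,r \right)} = 17$ ($M{\left(t,r \right)} = \left(-1\right) \left(-17\right) = 17$)
$V = -56$
$\left(V + 120\right) + M{\left(-2,B \right)} = \left(-56 + 120\right) + 17 = 64 + 17 = 81$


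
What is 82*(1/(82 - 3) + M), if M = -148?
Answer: -958662/79 ≈ -12135.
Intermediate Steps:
82*(1/(82 - 3) + M) = 82*(1/(82 - 3) - 148) = 82*(1/79 - 148) = 82*(-11691/79) = -958662/79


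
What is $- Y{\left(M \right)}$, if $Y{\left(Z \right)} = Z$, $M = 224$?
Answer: $-224$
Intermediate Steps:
$- Y{\left(M \right)} = \left(-1\right) 224 = -224$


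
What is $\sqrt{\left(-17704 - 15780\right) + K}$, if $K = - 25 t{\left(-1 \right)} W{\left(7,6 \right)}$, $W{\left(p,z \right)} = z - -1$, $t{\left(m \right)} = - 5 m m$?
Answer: $i \sqrt{32609} \approx 180.58 i$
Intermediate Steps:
$t{\left(m \right)} = - 5 m^{2}$
$W{\left(p,z \right)} = 1 + z$ ($W{\left(p,z \right)} = z + 1 = 1 + z$)
$K = 875$ ($K = - 25 \left(- 5 \left(-1\right)^{2}\right) \left(1 + 6\right) = - 25 \left(\left(-5\right) 1\right) 7 = \left(-25\right) \left(-5\right) 7 = 125 \cdot 7 = 875$)
$\sqrt{\left(-17704 - 15780\right) + K} = \sqrt{\left(-17704 - 15780\right) + 875} = \sqrt{-33484 + 875} = \sqrt{-32609} = i \sqrt{32609}$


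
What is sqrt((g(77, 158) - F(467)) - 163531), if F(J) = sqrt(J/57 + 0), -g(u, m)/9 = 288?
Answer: sqrt(-539733627 - 57*sqrt(26619))/57 ≈ 407.59*I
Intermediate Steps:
g(u, m) = -2592 (g(u, m) = -9*288 = -2592)
F(J) = sqrt(57)*sqrt(J)/57 (F(J) = sqrt(J*(1/57) + 0) = sqrt(J/57 + 0) = sqrt(J/57) = sqrt(57)*sqrt(J)/57)
sqrt((g(77, 158) - F(467)) - 163531) = sqrt((-2592 - sqrt(57)*sqrt(467)/57) - 163531) = sqrt((-2592 - sqrt(26619)/57) - 163531) = sqrt(-166123 - sqrt(26619)/57)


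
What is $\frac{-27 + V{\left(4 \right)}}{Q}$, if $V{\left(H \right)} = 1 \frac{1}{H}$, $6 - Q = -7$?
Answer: $- \frac{107}{52} \approx -2.0577$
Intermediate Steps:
$Q = 13$ ($Q = 6 - -7 = 6 + 7 = 13$)
$V{\left(H \right)} = \frac{1}{H}$
$\frac{-27 + V{\left(4 \right)}}{Q} = \frac{-27 + \frac{1}{4}}{13} = \left(-27 + \frac{1}{4}\right) \frac{1}{13} = \left(- \frac{107}{4}\right) \frac{1}{13} = - \frac{107}{52}$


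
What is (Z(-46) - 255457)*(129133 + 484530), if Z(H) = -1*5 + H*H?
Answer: -155469066398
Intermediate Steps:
Z(H) = -5 + H**2
(Z(-46) - 255457)*(129133 + 484530) = ((-5 + (-46)**2) - 255457)*(129133 + 484530) = ((-5 + 2116) - 255457)*613663 = (2111 - 255457)*613663 = -253346*613663 = -155469066398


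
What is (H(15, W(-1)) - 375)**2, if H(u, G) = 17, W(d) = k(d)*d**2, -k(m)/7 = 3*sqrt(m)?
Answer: 128164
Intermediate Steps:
k(m) = -21*sqrt(m)
W(d) = -21*d**(5/2) (W(d) = (-21*sqrt(d))*d**2 = -21*d**(5/2))
(H(15, W(-1)) - 375)**2 = (17 - 375)**2 = (-358)**2 = 128164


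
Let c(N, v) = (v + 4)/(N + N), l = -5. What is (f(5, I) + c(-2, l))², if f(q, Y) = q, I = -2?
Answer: 441/16 ≈ 27.563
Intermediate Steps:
c(N, v) = (4 + v)/(2*N) (c(N, v) = (4 + v)/((2*N)) = (4 + v)*(1/(2*N)) = (4 + v)/(2*N))
(f(5, I) + c(-2, l))² = (5 + (½)*(4 - 5)/(-2))² = (5 + (½)*(-½)*(-1))² = (5 + ¼)² = (21/4)² = 441/16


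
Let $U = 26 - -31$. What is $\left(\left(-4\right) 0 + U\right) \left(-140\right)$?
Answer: $-7980$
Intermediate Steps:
$U = 57$ ($U = 26 + 31 = 57$)
$\left(\left(-4\right) 0 + U\right) \left(-140\right) = \left(\left(-4\right) 0 + 57\right) \left(-140\right) = \left(0 + 57\right) \left(-140\right) = 57 \left(-140\right) = -7980$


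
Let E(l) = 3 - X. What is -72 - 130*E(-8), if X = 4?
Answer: 58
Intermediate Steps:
E(l) = -1 (E(l) = 3 - 1*4 = 3 - 4 = -1)
-72 - 130*E(-8) = -72 - 130*(-1) = -72 + 130 = 58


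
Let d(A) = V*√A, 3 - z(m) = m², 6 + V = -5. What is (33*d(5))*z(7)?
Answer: 16698*√5 ≈ 37338.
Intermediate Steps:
V = -11 (V = -6 - 5 = -11)
z(m) = 3 - m²
d(A) = -11*√A
(33*d(5))*z(7) = (33*(-11*√5))*(3 - 1*7²) = (-363*√5)*(3 - 1*49) = (-363*√5)*(3 - 49) = -363*√5*(-46) = 16698*√5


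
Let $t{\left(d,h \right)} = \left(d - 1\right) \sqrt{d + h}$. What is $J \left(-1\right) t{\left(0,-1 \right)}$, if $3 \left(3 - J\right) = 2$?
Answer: $\frac{7 i}{3} \approx 2.3333 i$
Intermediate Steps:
$t{\left(d,h \right)} = \sqrt{d + h} \left(-1 + d\right)$ ($t{\left(d,h \right)} = \left(-1 + d\right) \sqrt{d + h} = \sqrt{d + h} \left(-1 + d\right)$)
$J = \frac{7}{3}$ ($J = 3 - \frac{2}{3} = \frac{7}{3} \approx 2.3333$)
$J \left(-1\right) t{\left(0,-1 \right)} = \frac{7}{3} \left(-1\right) \sqrt{0 - 1} \left(-1 + 0\right) = - \frac{7 \sqrt{-1} \left(-1\right)}{3} = - \frac{7 i \left(-1\right)}{3} = - \frac{7 \left(- i\right)}{3} = \frac{7 i}{3}$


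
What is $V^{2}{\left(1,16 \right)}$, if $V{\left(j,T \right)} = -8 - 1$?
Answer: $81$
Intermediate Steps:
$V{\left(j,T \right)} = -9$
$V^{2}{\left(1,16 \right)} = \left(-9\right)^{2} = 81$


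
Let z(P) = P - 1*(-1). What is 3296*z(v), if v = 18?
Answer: 62624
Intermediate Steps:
z(P) = 1 + P (z(P) = P + 1 = 1 + P)
3296*z(v) = 3296*(1 + 18) = 3296*19 = 62624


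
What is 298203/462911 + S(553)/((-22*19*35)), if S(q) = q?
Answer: 586674301/967483990 ≈ 0.60639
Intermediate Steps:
298203/462911 + S(553)/((-22*19*35)) = 298203/462911 + 553/((-22*19*35)) = 298203*(1/462911) + 553/((-418*35)) = 298203/462911 + 553/(-14630) = 298203/462911 + 553*(-1/14630) = 298203/462911 - 79/2090 = 586674301/967483990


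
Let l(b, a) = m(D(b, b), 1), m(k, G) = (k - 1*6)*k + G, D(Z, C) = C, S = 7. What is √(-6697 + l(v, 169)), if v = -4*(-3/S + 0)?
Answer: 12*I*√2281/7 ≈ 81.874*I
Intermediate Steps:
v = 12/7 (v = -4*(-3/7 + 0) = -4*(-3/7) = 12/7 ≈ 1.7143)
m(k, G) = G + k*(-6 + k) (m(k, G) = (k - 6)*k + G = (-6 + k)*k + G = k*(-6 + k) + G = G + k*(-6 + k))
l(b, a) = 1 + b² - 6*b
√(-6697 + l(v, 169)) = √(-6697 + (1 + (12/7)² - 6*12/7)) = √(-6697 + (1 + 144/49 - 72/7)) = √(-6697 - 311/49) = √(-328464/49) = 12*I*√2281/7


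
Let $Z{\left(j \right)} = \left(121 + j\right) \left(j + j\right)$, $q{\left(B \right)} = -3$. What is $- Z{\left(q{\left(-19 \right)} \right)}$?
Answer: $708$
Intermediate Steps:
$Z{\left(j \right)} = 2 j \left(121 + j\right)$ ($Z{\left(j \right)} = \left(121 + j\right) 2 j = 2 j \left(121 + j\right)$)
$- Z{\left(q{\left(-19 \right)} \right)} = - 2 \left(-3\right) \left(121 - 3\right) = - 2 \left(-3\right) 118 = \left(-1\right) \left(-708\right) = 708$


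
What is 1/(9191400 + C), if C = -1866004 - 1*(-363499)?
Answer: 1/7688895 ≈ 1.3006e-7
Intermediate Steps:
C = -1502505 (C = -1866004 + 363499 = -1502505)
1/(9191400 + C) = 1/(9191400 - 1502505) = 1/7688895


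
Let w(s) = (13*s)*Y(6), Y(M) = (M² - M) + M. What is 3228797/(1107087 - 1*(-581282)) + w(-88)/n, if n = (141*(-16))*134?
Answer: 10891792054/5316673981 ≈ 2.0486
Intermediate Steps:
n = -302304 (n = -2256*134 = -302304)
Y(M) = M²
w(s) = 468*s (w(s) = (13*s)*6² = (13*s)*36 = 468*s)
3228797/(1107087 - 1*(-581282)) + w(-88)/n = 3228797/(1107087 - 1*(-581282)) + (468*(-88))/(-302304) = 3228797/(1107087 + 581282) - 41184*(-1/302304) = 3228797/1688369 + 429/3149 = 10891792054/5316673981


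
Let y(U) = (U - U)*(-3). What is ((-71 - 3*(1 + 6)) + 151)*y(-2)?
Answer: 0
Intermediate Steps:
y(U) = 0 (y(U) = 0*(-3) = 0)
((-71 - 3*(1 + 6)) + 151)*y(-2) = ((-71 - 3*(1 + 6)) + 151)*0 = ((-71 - 3*7) + 151)*0 = ((-71 - 1*21) + 151)*0 = ((-71 - 21) + 151)*0 = (-92 + 151)*0 = 59*0 = 0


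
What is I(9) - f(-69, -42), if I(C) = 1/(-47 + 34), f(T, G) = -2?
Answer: 25/13 ≈ 1.9231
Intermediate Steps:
I(C) = -1/13 (I(C) = 1/(-13) = -1/13)
I(9) - f(-69, -42) = -1/13 - 1*(-2) = -1/13 + 2 = 25/13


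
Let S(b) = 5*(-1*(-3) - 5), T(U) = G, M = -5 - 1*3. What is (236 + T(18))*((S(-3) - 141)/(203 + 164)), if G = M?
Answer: -34428/367 ≈ -93.809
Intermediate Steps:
M = -8 (M = -5 - 3 = -8)
G = -8
T(U) = -8
S(b) = -10 (S(b) = 5*(3 - 5) = 5*(-2) = -10)
(236 + T(18))*((S(-3) - 141)/(203 + 164)) = (236 - 8)*((-10 - 141)/(203 + 164)) = 228*(-151/367) = -34428/367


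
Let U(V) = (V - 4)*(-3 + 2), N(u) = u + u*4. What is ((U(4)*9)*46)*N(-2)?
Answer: 0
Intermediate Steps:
N(u) = 5*u (N(u) = u + 4*u = 5*u)
U(V) = 4 - V (U(V) = (-4 + V)*(-1) = 4 - V)
((U(4)*9)*46)*N(-2) = (((4 - 1*4)*9)*46)*(5*(-2)) = (((4 - 4)*9)*46)*(-10) = ((0*9)*46)*(-10) = (0*46)*(-10) = 0*(-10) = 0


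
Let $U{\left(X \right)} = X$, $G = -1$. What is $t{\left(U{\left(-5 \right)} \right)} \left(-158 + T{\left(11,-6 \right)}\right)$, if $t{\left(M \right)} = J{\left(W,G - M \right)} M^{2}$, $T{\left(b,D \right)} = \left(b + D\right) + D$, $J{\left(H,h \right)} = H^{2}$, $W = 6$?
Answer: $-143100$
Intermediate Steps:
$T{\left(b,D \right)} = b + 2 D$ ($T{\left(b,D \right)} = \left(D + b\right) + D = b + 2 D$)
$t{\left(M \right)} = 36 M^{2}$ ($t{\left(M \right)} = 6^{2} M^{2} = 36 M^{2}$)
$t{\left(U{\left(-5 \right)} \right)} \left(-158 + T{\left(11,-6 \right)}\right) = 36 \left(-5\right)^{2} \left(-158 + \left(11 + 2 \left(-6\right)\right)\right) = 36 \cdot 25 \left(-158 + \left(11 - 12\right)\right) = 900 \left(-158 - 1\right) = 900 \left(-159\right) = -143100$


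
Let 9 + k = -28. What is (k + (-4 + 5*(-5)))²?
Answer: 4356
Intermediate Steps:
k = -37 (k = -9 - 28 = -37)
(k + (-4 + 5*(-5)))² = (-37 + (-4 + 5*(-5)))² = (-37 + (-4 - 25))² = (-37 - 29)² = (-66)² = 4356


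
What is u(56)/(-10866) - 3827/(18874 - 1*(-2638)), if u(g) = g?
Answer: -21394427/116874696 ≈ -0.18305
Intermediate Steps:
u(56)/(-10866) - 3827/(18874 - 1*(-2638)) = 56/(-10866) - 3827/(18874 - 1*(-2638)) = 56*(-1/10866) - 3827/(18874 + 2638) = -28/5433 - 3827/21512 = -21394427/116874696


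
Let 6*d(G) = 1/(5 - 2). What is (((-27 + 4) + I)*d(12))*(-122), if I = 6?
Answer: 1037/9 ≈ 115.22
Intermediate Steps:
d(G) = 1/18 (d(G) = 1/(6*(5 - 2)) = (1/6)/3 = (1/6)*(1/3) = 1/18)
(((-27 + 4) + I)*d(12))*(-122) = (((-27 + 4) + 6)*(1/18))*(-122) = ((-23 + 6)*(1/18))*(-122) = -17*1/18*(-122) = -17/18*(-122) = 1037/9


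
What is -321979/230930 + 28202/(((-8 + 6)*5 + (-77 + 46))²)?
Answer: 853063023/55456190 ≈ 15.383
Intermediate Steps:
-321979/230930 + 28202/(((-8 + 6)*5 + (-77 + 46))²) = -321979*1/230930 + 28202/((-2*5 - 31)²) = -45997/32990 + 28202/((-10 - 31)²) = -45997/32990 + 28202/((-41)²) = -45997/32990 + 28202/1681 = 853063023/55456190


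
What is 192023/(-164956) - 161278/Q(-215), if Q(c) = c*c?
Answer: -35480036943/7625091100 ≈ -4.6531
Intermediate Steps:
Q(c) = c²
192023/(-164956) - 161278/Q(-215) = 192023/(-164956) - 161278/((-215)²) = 192023*(-1/164956) - 161278/46225 = -192023/164956 - 161278*1/46225 = -192023/164956 - 161278/46225 = -35480036943/7625091100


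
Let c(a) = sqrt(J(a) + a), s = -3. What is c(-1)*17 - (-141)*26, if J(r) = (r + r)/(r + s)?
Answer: 3666 + 17*I*sqrt(2)/2 ≈ 3666.0 + 12.021*I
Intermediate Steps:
J(r) = 2*r/(-3 + r) (J(r) = (r + r)/(r - 3) = (2*r)/(-3 + r) = 2*r/(-3 + r))
c(a) = sqrt(a + 2*a/(-3 + a)) (c(a) = sqrt(2*a/(-3 + a) + a) = sqrt(a + 2*a/(-3 + a)))
c(-1)*17 - (-141)*26 = sqrt(-(-1 - 1)/(-3 - 1))*17 - (-141)*26 = sqrt(-1*(-2)/(-4))*17 - 1*(-3666) = sqrt(-1*(-1/4)*(-2))*17 + 3666 = sqrt(-1/2)*17 + 3666 = (I*sqrt(2)/2)*17 + 3666 = 17*I*sqrt(2)/2 + 3666 = 3666 + 17*I*sqrt(2)/2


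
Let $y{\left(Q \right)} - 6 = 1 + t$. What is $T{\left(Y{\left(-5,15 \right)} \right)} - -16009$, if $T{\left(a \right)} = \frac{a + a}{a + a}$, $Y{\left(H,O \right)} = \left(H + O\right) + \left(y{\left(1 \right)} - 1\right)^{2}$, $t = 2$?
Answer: $16010$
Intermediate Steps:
$y{\left(Q \right)} = 9$ ($y{\left(Q \right)} = 6 + \left(1 + 2\right) = 6 + 3 = 9$)
$Y{\left(H,O \right)} = 64 + H + O$ ($Y{\left(H,O \right)} = \left(H + O\right) + \left(9 - 1\right)^{2} = \left(H + O\right) + 8^{2} = \left(H + O\right) + 64 = 64 + H + O$)
$T{\left(a \right)} = 1$ ($T{\left(a \right)} = \frac{2 a}{2 a} = 2 a \frac{1}{2 a} = 1$)
$T{\left(Y{\left(-5,15 \right)} \right)} - -16009 = 1 - -16009 = 1 + 16009 = 16010$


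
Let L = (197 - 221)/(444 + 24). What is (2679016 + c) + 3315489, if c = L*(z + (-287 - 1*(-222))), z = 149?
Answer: 77928509/13 ≈ 5.9945e+6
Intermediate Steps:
L = -2/39 (L = -24/468 = -24*1/468 = -2/39 ≈ -0.051282)
c = -56/13 (c = -2*(149 + (-287 - 1*(-222)))/39 = -2*(149 + (-287 + 222))/39 = -2*(149 - 65)/39 = -2/39*84 = -56/13 ≈ -4.3077)
(2679016 + c) + 3315489 = (2679016 - 56/13) + 3315489 = 34827152/13 + 3315489 = 77928509/13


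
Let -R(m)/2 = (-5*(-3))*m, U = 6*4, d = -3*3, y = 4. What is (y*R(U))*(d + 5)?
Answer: 11520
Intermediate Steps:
d = -9
U = 24
R(m) = -30*m (R(m) = -2*(-5*(-3))*m = -30*m)
(y*R(U))*(d + 5) = (4*(-30*24))*(-9 + 5) = (4*(-720))*(-4) = -2880*(-4) = 11520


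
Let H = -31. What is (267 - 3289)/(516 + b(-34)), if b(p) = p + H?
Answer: -3022/451 ≈ -6.7007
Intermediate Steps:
b(p) = -31 + p (b(p) = p - 31 = -31 + p)
(267 - 3289)/(516 + b(-34)) = (267 - 3289)/(516 + (-31 - 34)) = -3022/(516 - 65) = -3022/451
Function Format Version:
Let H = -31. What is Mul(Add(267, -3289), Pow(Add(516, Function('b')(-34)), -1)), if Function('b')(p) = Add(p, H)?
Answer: Rational(-3022, 451) ≈ -6.7007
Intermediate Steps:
Function('b')(p) = Add(-31, p) (Function('b')(p) = Add(p, -31) = Add(-31, p))
Mul(Add(267, -3289), Pow(Add(516, Function('b')(-34)), -1)) = Mul(Add(267, -3289), Pow(Add(516, Add(-31, -34)), -1)) = Mul(-3022, Pow(Add(516, -65), -1)) = Mul(-3022, Pow(451, -1)) = Mul(-3022, Rational(1, 451)) = Rational(-3022, 451)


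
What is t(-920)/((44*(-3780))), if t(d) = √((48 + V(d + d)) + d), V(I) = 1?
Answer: -I*√871/166320 ≈ -0.00017745*I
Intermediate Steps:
t(d) = √(49 + d) (t(d) = √((48 + 1) + d) = √(49 + d))
t(-920)/((44*(-3780))) = √(49 - 920)/((44*(-3780))) = √(-871)/(-166320) = (I*√871)*(-1/166320) = -I*√871/166320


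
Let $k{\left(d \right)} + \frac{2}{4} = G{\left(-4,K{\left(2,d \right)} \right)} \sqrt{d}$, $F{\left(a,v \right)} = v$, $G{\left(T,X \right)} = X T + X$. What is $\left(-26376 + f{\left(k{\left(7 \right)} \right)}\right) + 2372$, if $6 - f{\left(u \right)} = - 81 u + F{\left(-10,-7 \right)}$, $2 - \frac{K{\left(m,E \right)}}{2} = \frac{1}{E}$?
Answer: $- \frac{48063}{2} - \frac{6318 \sqrt{7}}{7} \approx -26419.0$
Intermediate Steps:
$K{\left(m,E \right)} = 4 - \frac{2}{E}$
$G{\left(T,X \right)} = X + T X$ ($G{\left(T,X \right)} = T X + X = X + T X$)
$k{\left(d \right)} = - \frac{1}{2} + \sqrt{d} \left(-12 + \frac{6}{d}\right)$ ($k{\left(d \right)} = - \frac{1}{2} + \left(4 - \frac{2}{d}\right) \left(1 - 4\right) \sqrt{d} = - \frac{1}{2} + \left(4 - \frac{2}{d}\right) \left(-3\right) \sqrt{d} = - \frac{1}{2} + \left(-12 + \frac{6}{d}\right) \sqrt{d} = - \frac{1}{2} + \sqrt{d} \left(-12 + \frac{6}{d}\right)$)
$f{\left(u \right)} = 13 + 81 u$ ($f{\left(u \right)} = 6 - \left(- 81 u - 7\right) = 6 - \left(-7 - 81 u\right) = 6 + \left(7 + 81 u\right) = 13 + 81 u$)
$\left(-26376 + f{\left(k{\left(7 \right)} \right)}\right) + 2372 = \left(-26376 + \left(13 + 81 \frac{12 - \sqrt{7} - 168}{2 \sqrt{7}}\right)\right) + 2372 = \left(-26376 + \left(13 + 81 \frac{\frac{\sqrt{7}}{7} \left(12 - \sqrt{7} - 168\right)}{2}\right)\right) + 2372 = \left(-26376 + \left(13 + 81 \frac{\frac{\sqrt{7}}{7} \left(-156 - \sqrt{7}\right)}{2}\right)\right) + 2372 = \left(-26376 + \left(13 + 81 \frac{\sqrt{7} \left(-156 - \sqrt{7}\right)}{14}\right)\right) + 2372 = \left(-26376 + \left(13 + \frac{81 \sqrt{7} \left(-156 - \sqrt{7}\right)}{14}\right)\right) + 2372 = \left(-26363 + \frac{81 \sqrt{7} \left(-156 - \sqrt{7}\right)}{14}\right) + 2372 = -23991 + \frac{81 \sqrt{7} \left(-156 - \sqrt{7}\right)}{14}$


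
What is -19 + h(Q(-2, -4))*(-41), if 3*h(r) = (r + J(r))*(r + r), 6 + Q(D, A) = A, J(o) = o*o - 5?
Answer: 69643/3 ≈ 23214.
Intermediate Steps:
J(o) = -5 + o² (J(o) = o² - 5 = -5 + o²)
Q(D, A) = -6 + A
h(r) = 2*r*(-5 + r + r²)/3 (h(r) = ((r + (-5 + r²))*(r + r))/3 = ((-5 + r + r²)*(2*r))/3 = (2*r*(-5 + r + r²))/3 = 2*r*(-5 + r + r²)/3)
-19 + h(Q(-2, -4))*(-41) = -19 + (2*(-6 - 4)*(-5 + (-6 - 4) + (-6 - 4)²)/3)*(-41) = -19 + ((⅔)*(-10)*(-5 - 10 + (-10)²))*(-41) = -19 + ((⅔)*(-10)*(-5 - 10 + 100))*(-41) = -19 + ((⅔)*(-10)*85)*(-41) = -19 - 1700/3*(-41) = -19 + 69700/3 = 69643/3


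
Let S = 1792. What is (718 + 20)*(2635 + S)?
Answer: 3267126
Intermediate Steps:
(718 + 20)*(2635 + S) = (718 + 20)*(2635 + 1792) = 738*4427 = 3267126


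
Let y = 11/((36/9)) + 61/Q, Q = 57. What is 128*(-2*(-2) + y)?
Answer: 57056/57 ≈ 1001.0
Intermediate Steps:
y = 871/228 (y = 11/((36/9)) + 61/57 = 11/((36*(⅑))) + 61*(1/57) = 11/4 + 61/57 = 871/228 ≈ 3.8202)
128*(-2*(-2) + y) = 128*(-2*(-2) + 871/228) = 128*(4 + 871/228) = 128*(1783/228) = 57056/57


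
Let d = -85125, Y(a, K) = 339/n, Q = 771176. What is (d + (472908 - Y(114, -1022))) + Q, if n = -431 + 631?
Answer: 231791461/200 ≈ 1.1590e+6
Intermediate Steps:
n = 200
Y(a, K) = 339/200
(d + (472908 - Y(114, -1022))) + Q = (-85125 + (472908 - 1*339/200)) + 771176 = (-85125 + (472908 - 339/200)) + 771176 = (-85125 + 94581261/200) + 771176 = 77556261/200 + 771176 = 231791461/200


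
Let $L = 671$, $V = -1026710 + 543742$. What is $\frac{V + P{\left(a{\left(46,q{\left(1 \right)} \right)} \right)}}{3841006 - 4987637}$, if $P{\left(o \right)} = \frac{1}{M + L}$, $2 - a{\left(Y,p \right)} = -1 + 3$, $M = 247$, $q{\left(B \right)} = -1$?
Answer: $\frac{443364623}{1052607258} \approx 0.42121$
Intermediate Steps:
$V = -482968$
$a{\left(Y,p \right)} = 0$ ($a{\left(Y,p \right)} = 2 - \left(-1 + 3\right) = 2 - 2 = 0$)
$P{\left(o \right)} = \frac{1}{918}$ ($P{\left(o \right)} = \frac{1}{247 + 671} = \frac{1}{918}$)
$\frac{V + P{\left(a{\left(46,q{\left(1 \right)} \right)} \right)}}{3841006 - 4987637} = \frac{-482968 + \frac{1}{918}}{3841006 - 4987637} = - \frac{443364623}{918 \left(-1146631\right)} = \left(- \frac{443364623}{918}\right) \left(- \frac{1}{1146631}\right) = \frac{443364623}{1052607258}$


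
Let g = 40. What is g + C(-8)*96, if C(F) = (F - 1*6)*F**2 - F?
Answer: -85208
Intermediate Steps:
C(F) = -F + F**2*(-6 + F) (C(F) = (F - 6)*F**2 - F = (-6 + F)*F**2 - F = F**2*(-6 + F) - F = -F + F**2*(-6 + F))
g + C(-8)*96 = 40 - 8*(-1 + (-8)**2 - 6*(-8))*96 = 40 - 8*(-1 + 64 + 48)*96 = 40 - 8*111*96 = 40 - 888*96 = 40 - 85248 = -85208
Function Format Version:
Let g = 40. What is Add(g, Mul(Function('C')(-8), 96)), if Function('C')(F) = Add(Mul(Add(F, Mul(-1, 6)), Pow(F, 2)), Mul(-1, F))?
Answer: -85208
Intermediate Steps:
Function('C')(F) = Add(Mul(-1, F), Mul(Pow(F, 2), Add(-6, F))) (Function('C')(F) = Add(Mul(Add(F, -6), Pow(F, 2)), Mul(-1, F)) = Add(Mul(Add(-6, F), Pow(F, 2)), Mul(-1, F)) = Add(Mul(Pow(F, 2), Add(-6, F)), Mul(-1, F)) = Add(Mul(-1, F), Mul(Pow(F, 2), Add(-6, F))))
Add(g, Mul(Function('C')(-8), 96)) = Add(40, Mul(Mul(-8, Add(-1, Pow(-8, 2), Mul(-6, -8))), 96)) = Add(40, Mul(Mul(-8, Add(-1, 64, 48)), 96)) = Add(40, Mul(Mul(-8, 111), 96)) = Add(40, Mul(-888, 96)) = Add(40, -85248) = -85208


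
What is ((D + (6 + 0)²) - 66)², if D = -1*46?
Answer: 5776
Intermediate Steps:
D = -46
((D + (6 + 0)²) - 66)² = ((-46 + (6 + 0)²) - 66)² = ((-46 + 6²) - 66)² = ((-46 + 36) - 66)² = (-10 - 66)² = (-76)² = 5776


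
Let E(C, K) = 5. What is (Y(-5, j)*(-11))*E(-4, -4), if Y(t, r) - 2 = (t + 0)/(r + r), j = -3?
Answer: -935/6 ≈ -155.83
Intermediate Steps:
Y(t, r) = 2 + t/(2*r) (Y(t, r) = 2 + (t + 0)/(r + r) = 2 + t/((2*r)) = 2 + t*(1/(2*r)) = 2 + t/(2*r))
(Y(-5, j)*(-11))*E(-4, -4) = ((2 + (½)*(-5)/(-3))*(-11))*5 = ((2 + (½)*(-5)*(-⅓))*(-11))*5 = ((2 + ⅚)*(-11))*5 = ((17/6)*(-11))*5 = -187/6*5 = -935/6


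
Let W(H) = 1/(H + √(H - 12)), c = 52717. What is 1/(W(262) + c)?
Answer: 721105352/38014513603755 + √10/38014513603755 ≈ 1.8969e-5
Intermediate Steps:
W(H) = 1/(H + √(-12 + H))
1/(W(262) + c) = 1/(1/(262 + √(-12 + 262)) + 52717) = 1/(1/(262 + √250) + 52717) = 1/(1/(262 + 5*√10) + 52717) = 1/(52717 + 1/(262 + 5*√10))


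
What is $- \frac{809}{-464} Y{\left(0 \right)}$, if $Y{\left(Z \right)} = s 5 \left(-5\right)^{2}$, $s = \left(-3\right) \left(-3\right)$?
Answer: $\frac{910125}{464} \approx 1961.5$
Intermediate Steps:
$s = 9$
$Y{\left(Z \right)} = 1125$ ($Y{\left(Z \right)} = 9 \cdot 5 \left(-5\right)^{2} = 45 \cdot 25 = 1125$)
$- \frac{809}{-464} Y{\left(0 \right)} = - \frac{809}{-464} \cdot 1125 = \left(-809\right) \left(- \frac{1}{464}\right) 1125 = \frac{809}{464} \cdot 1125 = \frac{910125}{464}$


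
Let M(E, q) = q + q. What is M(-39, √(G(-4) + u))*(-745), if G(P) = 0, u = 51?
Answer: -1490*√51 ≈ -10641.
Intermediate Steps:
M(E, q) = 2*q
M(-39, √(G(-4) + u))*(-745) = (2*√(0 + 51))*(-745) = (2*√51)*(-745) = -1490*√51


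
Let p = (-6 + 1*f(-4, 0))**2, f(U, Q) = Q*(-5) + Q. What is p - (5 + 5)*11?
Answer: -74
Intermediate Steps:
f(U, Q) = -4*Q (f(U, Q) = -5*Q + Q = -4*Q)
p = 36 (p = (-6 + 1*(-4*0))**2 = (-6 + 1*0)**2 = (-6 + 0)**2 = (-6)**2 = 36)
p - (5 + 5)*11 = 36 - (5 + 5)*11 = 36 - 10*11 = 36 - 1*110 = 36 - 110 = -74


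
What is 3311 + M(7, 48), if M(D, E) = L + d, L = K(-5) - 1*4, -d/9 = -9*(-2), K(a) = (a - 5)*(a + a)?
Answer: 3245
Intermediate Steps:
K(a) = 2*a*(-5 + a) (K(a) = (-5 + a)*(2*a) = 2*a*(-5 + a))
d = -162 (d = -(-81)*(-2) = -9*18 = -162)
L = 96 (L = 2*(-5)*(-5 - 5) - 1*4 = 2*(-5)*(-10) - 4 = 100 - 4 = 96)
M(D, E) = -66 (M(D, E) = 96 - 162 = -66)
3311 + M(7, 48) = 3311 - 66 = 3245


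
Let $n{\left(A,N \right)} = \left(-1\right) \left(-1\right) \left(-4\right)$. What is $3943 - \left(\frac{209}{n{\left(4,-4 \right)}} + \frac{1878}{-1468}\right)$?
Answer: $\frac{5866905}{1468} \approx 3996.5$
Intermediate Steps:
$n{\left(A,N \right)} = -4$ ($n{\left(A,N \right)} = 1 \left(-4\right) = -4$)
$3943 - \left(\frac{209}{n{\left(4,-4 \right)}} + \frac{1878}{-1468}\right) = 3943 - \left(\frac{209}{-4} + \frac{1878}{-1468}\right) = 3943 - \left(209 \left(- \frac{1}{4}\right) + 1878 \left(- \frac{1}{1468}\right)\right) = 3943 - \left(- \frac{209}{4} - \frac{939}{734}\right) = 3943 - - \frac{78581}{1468} = 3943 + \frac{78581}{1468} = \frac{5866905}{1468}$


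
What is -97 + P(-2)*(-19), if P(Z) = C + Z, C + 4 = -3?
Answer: 74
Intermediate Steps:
C = -7 (C = -4 - 3 = -7)
P(Z) = -7 + Z
-97 + P(-2)*(-19) = -97 + (-7 - 2)*(-19) = -97 - 9*(-19) = -97 + 171 = 74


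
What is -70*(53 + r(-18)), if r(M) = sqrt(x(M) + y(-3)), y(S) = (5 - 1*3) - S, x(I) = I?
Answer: -3710 - 70*I*sqrt(13) ≈ -3710.0 - 252.39*I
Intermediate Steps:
y(S) = 2 - S (y(S) = (5 - 3) - S = 2 - S)
r(M) = sqrt(5 + M) (r(M) = sqrt(M + (2 - 1*(-3))) = sqrt(M + (2 + 3)) = sqrt(M + 5) = sqrt(5 + M))
-70*(53 + r(-18)) = -70*(53 + sqrt(5 - 18)) = -70*(53 + sqrt(-13)) = -70*(53 + I*sqrt(13)) = -3710 - 70*I*sqrt(13)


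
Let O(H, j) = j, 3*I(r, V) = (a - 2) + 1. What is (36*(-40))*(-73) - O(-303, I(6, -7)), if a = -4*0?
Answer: 315361/3 ≈ 1.0512e+5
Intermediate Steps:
a = 0
I(r, V) = -⅓ (I(r, V) = ((0 - 2) + 1)/3 = (-2 + 1)/3 = (⅓)*(-1) = -⅓)
(36*(-40))*(-73) - O(-303, I(6, -7)) = (36*(-40))*(-73) - 1*(-⅓) = -1440*(-73) + ⅓ = 105120 + ⅓ = 315361/3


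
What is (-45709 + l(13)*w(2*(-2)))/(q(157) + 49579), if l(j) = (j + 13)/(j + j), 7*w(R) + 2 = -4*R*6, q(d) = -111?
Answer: -319869/346276 ≈ -0.92374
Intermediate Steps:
w(R) = -2/7 - 24*R/7 (w(R) = -2/7 + (-4*R*6)/7 = -2/7 + (-24*R)/7 = -2/7 - 24*R/7)
l(j) = (13 + j)/(2*j) (l(j) = (13 + j)/((2*j)) = (13 + j)*(1/(2*j)) = (13 + j)/(2*j))
(-45709 + l(13)*w(2*(-2)))/(q(157) + 49579) = (-45709 + ((½)*(13 + 13)/13)*(-2/7 - 48*(-2)/7))/(-111 + 49579) = (-45709 + ((½)*(1/13)*26)*(-2/7 - 24/7*(-4)))/49468 = (-45709 + 1*(-2/7 + 96/7))*(1/49468) = (-45709 + 1*(94/7))*(1/49468) = (-45709 + 94/7)*(1/49468) = -319869/7*1/49468 = -319869/346276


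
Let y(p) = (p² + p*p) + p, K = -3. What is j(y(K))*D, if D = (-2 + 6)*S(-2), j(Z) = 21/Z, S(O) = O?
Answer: -56/5 ≈ -11.200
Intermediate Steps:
y(p) = p + 2*p² (y(p) = (p² + p²) + p = 2*p² + p = p + 2*p²)
D = -8 (D = (-2 + 6)*(-2) = 4*(-2) = -8)
j(y(K))*D = (21/((-3*(1 + 2*(-3)))))*(-8) = (21/((-3*(1 - 6))))*(-8) = (21/((-3*(-5))))*(-8) = (21/15)*(-8) = (21*(1/15))*(-8) = (7/5)*(-8) = -56/5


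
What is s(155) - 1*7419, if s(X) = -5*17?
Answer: -7504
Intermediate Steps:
s(X) = -85
s(155) - 1*7419 = -85 - 1*7419 = -85 - 7419 = -7504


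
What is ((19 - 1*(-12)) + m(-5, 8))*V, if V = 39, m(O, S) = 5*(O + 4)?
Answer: 1014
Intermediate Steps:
m(O, S) = 20 + 5*O (m(O, S) = 5*(4 + O) = 20 + 5*O)
((19 - 1*(-12)) + m(-5, 8))*V = ((19 - 1*(-12)) + (20 + 5*(-5)))*39 = ((19 + 12) + (20 - 25))*39 = (31 - 5)*39 = 26*39 = 1014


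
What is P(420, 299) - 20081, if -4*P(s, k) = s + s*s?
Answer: -64286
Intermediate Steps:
P(s, k) = -s/4 - s**2/4 (P(s, k) = -(s + s*s)/4 = -(s + s**2)/4 = -s/4 - s**2/4)
P(420, 299) - 20081 = -1/4*420*(1 + 420) - 20081 = -1/4*420*421 - 20081 = -44205 - 20081 = -64286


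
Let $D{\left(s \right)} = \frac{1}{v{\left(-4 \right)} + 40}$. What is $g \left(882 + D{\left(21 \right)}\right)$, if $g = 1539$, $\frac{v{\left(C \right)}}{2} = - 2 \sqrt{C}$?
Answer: $\frac{282346479}{208} + \frac{1539 i}{208} \approx 1.3574 \cdot 10^{6} + 7.399 i$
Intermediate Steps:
$v{\left(C \right)} = - 4 \sqrt{C}$ ($v{\left(C \right)} = 2 \left(- 2 \sqrt{C}\right) = - 4 \sqrt{C}$)
$D{\left(s \right)} = \frac{40 + 8 i}{1664}$ ($D{\left(s \right)} = \frac{1}{- 4 \sqrt{-4} + 40} = \frac{1}{- 4 \cdot 2 i + 40} = \frac{1}{- 8 i + 40} = \frac{1}{40 - 8 i} = \frac{40 + 8 i}{1664}$)
$g \left(882 + D{\left(21 \right)}\right) = 1539 \left(882 + \left(\frac{5}{208} + \frac{i}{208}\right)\right) = 1539 \left(\frac{183461}{208} + \frac{i}{208}\right) = \frac{282346479}{208} + \frac{1539 i}{208}$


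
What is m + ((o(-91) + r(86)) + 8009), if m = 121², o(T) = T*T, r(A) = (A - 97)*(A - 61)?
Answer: 30656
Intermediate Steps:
r(A) = (-97 + A)*(-61 + A)
o(T) = T²
m = 14641
m + ((o(-91) + r(86)) + 8009) = 14641 + (((-91)² + (5917 + 86² - 158*86)) + 8009) = 14641 + ((8281 + (5917 + 7396 - 13588)) + 8009) = 14641 + ((8281 - 275) + 8009) = 14641 + (8006 + 8009) = 14641 + 16015 = 30656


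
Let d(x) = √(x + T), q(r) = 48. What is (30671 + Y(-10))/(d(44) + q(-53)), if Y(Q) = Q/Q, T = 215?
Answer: 1472256/2045 - 30672*√259/2045 ≈ 478.55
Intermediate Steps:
Y(Q) = 1
d(x) = √(215 + x) (d(x) = √(x + 215) = √(215 + x))
(30671 + Y(-10))/(d(44) + q(-53)) = (30671 + 1)/(√(215 + 44) + 48) = 30672/(√259 + 48) = 30672/(48 + √259)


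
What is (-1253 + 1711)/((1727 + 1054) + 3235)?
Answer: 229/3008 ≈ 0.076130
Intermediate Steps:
(-1253 + 1711)/((1727 + 1054) + 3235) = 458/(2781 + 3235) = 458/6016 = 458*(1/6016) = 229/3008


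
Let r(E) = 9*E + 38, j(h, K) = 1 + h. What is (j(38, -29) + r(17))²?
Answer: 52900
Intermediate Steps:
r(E) = 38 + 9*E
(j(38, -29) + r(17))² = ((1 + 38) + (38 + 9*17))² = (39 + (38 + 153))² = (39 + 191)² = 230² = 52900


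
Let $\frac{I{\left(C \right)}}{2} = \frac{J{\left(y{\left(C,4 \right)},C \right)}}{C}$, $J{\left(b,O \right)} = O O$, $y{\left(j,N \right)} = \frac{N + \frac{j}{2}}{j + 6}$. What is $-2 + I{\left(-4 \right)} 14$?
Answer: $-114$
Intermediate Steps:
$y{\left(j,N \right)} = \frac{N + \frac{j}{2}}{6 + j}$ ($y{\left(j,N \right)} = \frac{N + j \frac{1}{2}}{6 + j} = \frac{N + \frac{j}{2}}{6 + j}$)
$J{\left(b,O \right)} = O^{2}$
$I{\left(C \right)} = 2 C$ ($I{\left(C \right)} = 2 \frac{C^{2}}{C} = 2 C$)
$-2 + I{\left(-4 \right)} 14 = -2 + 2 \left(-4\right) 14 = -2 - 112 = -114$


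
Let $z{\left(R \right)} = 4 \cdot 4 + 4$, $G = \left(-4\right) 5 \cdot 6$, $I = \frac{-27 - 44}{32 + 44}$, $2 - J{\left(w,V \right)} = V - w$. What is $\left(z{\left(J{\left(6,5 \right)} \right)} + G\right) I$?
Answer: $\frac{1775}{19} \approx 93.421$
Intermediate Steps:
$J{\left(w,V \right)} = 2 + w - V$ ($J{\left(w,V \right)} = 2 - \left(V - w\right) = 2 + w - V$)
$I = - \frac{71}{76} \approx -0.93421$
$G = -120$ ($G = \left(-20\right) 6 = -120$)
$z{\left(R \right)} = 20$ ($z{\left(R \right)} = 16 + 4 = 20$)
$\left(z{\left(J{\left(6,5 \right)} \right)} + G\right) I = \left(20 - 120\right) \left(- \frac{71}{76}\right) = \left(-100\right) \left(- \frac{71}{76}\right) = \frac{1775}{19}$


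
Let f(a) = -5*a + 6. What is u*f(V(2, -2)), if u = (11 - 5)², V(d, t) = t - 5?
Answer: 1476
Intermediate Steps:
V(d, t) = -5 + t
f(a) = 6 - 5*a
u = 36 (u = 6² = 36)
u*f(V(2, -2)) = 36*(6 - 5*(-5 - 2)) = 36*(6 - 5*(-7)) = 36*(6 + 35) = 36*41 = 1476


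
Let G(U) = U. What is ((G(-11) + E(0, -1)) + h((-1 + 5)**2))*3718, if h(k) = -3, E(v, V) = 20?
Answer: 22308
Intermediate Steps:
((G(-11) + E(0, -1)) + h((-1 + 5)**2))*3718 = ((-11 + 20) - 3)*3718 = (9 - 3)*3718 = 6*3718 = 22308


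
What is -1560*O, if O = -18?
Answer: 28080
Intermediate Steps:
-1560*O = -1560*(-18) = 28080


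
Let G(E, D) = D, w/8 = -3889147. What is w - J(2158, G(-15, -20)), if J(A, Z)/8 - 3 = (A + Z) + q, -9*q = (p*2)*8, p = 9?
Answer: -31130176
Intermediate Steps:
w = -31113176 (w = 8*(-3889147) = -31113176)
q = -16 (q = -9*2*8/9 = -2*8 = -⅑*144 = -16)
J(A, Z) = -104 + 8*A + 8*Z (J(A, Z) = 24 + 8*((A + Z) - 16) = 24 + 8*(-16 + A + Z) = 24 + (-128 + 8*A + 8*Z) = -104 + 8*A + 8*Z)
w - J(2158, G(-15, -20)) = -31113176 - (-104 + 8*2158 + 8*(-20)) = -31113176 - (-104 + 17264 - 160) = -31113176 - 1*17000 = -31113176 - 17000 = -31130176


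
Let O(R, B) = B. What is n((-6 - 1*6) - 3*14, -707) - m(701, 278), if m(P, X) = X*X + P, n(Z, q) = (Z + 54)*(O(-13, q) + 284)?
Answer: -77985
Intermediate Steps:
n(Z, q) = (54 + Z)*(284 + q) (n(Z, q) = (Z + 54)*(q + 284) = (54 + Z)*(284 + q))
m(P, X) = P + X² (m(P, X) = X² + P = P + X²)
n((-6 - 1*6) - 3*14, -707) - m(701, 278) = (15336 + 54*(-707) + 284*((-6 - 1*6) - 3*14) + ((-6 - 1*6) - 3*14)*(-707)) - (701 + 278²) = (15336 - 38178 + 284*((-6 - 6) - 42) + ((-6 - 6) - 42)*(-707)) - (701 + 77284) = (15336 - 38178 + 284*(-12 - 42) + (-12 - 42)*(-707)) - 1*77985 = (15336 - 38178 + 284*(-54) - 54*(-707)) - 77985 = (15336 - 38178 - 15336 + 38178) - 77985 = 0 - 77985 = -77985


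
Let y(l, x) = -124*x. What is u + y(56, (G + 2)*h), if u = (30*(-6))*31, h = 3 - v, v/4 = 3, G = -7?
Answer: -11160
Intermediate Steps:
v = 12 (v = 4*3 = 12)
h = -9 (h = 3 - 1*12 = 3 - 12 = -9)
u = -5580 (u = -180*31 = -5580)
u + y(56, (G + 2)*h) = -5580 - 124*(-7 + 2)*(-9) = -5580 - (-620)*(-9) = -5580 - 124*45 = -5580 - 5580 = -11160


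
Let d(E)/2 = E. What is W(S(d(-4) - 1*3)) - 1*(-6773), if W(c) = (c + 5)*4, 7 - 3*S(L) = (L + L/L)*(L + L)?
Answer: 6509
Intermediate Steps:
d(E) = 2*E
S(L) = 7/3 - 2*L*(1 + L)/3 (S(L) = 7/3 - (L + L/L)*(L + L)/3 = 7/3 - (L + 1)*2*L/3 = 7/3 - (1 + L)*2*L/3 = 7/3 - 2*L*(1 + L)/3)
W(c) = 20 + 4*c (W(c) = (5 + c)*4 = 20 + 4*c)
W(S(d(-4) - 1*3)) - 1*(-6773) = (20 + 4*(7/3 - 2*(2*(-4) - 1*3)/3 - 2*(2*(-4) - 1*3)²/3)) - 1*(-6773) = (20 + 4*(7/3 - 2*(-8 - 3)/3 - 2*(-8 - 3)²/3)) + 6773 = (20 + 4*(7/3 - ⅔*(-11) - ⅔*(-11)²)) + 6773 = (20 + 4*(7/3 + 22/3 - ⅔*121)) + 6773 = (20 + 4*(7/3 + 22/3 - 242/3)) + 6773 = (20 + 4*(-71)) + 6773 = (20 - 284) + 6773 = -264 + 6773 = 6509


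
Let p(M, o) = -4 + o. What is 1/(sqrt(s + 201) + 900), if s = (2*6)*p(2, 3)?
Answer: 100/89979 - sqrt(21)/269937 ≈ 0.0010944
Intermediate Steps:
s = -12 (s = (2*6)*(-4 + 3) = 12*(-1) = -12)
1/(sqrt(s + 201) + 900) = 1/(sqrt(-12 + 201) + 900) = 1/(sqrt(189) + 900) = 1/(3*sqrt(21) + 900) = 1/(900 + 3*sqrt(21))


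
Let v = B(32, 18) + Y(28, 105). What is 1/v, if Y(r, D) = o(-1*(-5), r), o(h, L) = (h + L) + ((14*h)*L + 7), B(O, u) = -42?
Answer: 1/1958 ≈ 0.00051073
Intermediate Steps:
o(h, L) = 7 + L + h + 14*L*h (o(h, L) = (L + h) + (14*L*h + 7) = (L + h) + (7 + 14*L*h) = 7 + L + h + 14*L*h)
Y(r, D) = 12 + 71*r (Y(r, D) = 7 + r - 1*(-5) + 14*r*(-1*(-5)) = 7 + r + 5 + 14*r*5 = 7 + r + 5 + 70*r = 12 + 71*r)
v = 1958 (v = -42 + (12 + 71*28) = -42 + (12 + 1988) = -42 + 2000 = 1958)
1/v = 1/1958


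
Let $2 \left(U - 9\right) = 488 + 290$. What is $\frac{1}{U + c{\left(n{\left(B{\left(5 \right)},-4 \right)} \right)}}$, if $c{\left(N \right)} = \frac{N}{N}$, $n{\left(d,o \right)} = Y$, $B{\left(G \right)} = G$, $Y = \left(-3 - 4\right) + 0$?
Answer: $\frac{1}{399} \approx 0.0025063$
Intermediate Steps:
$Y = -7$ ($Y = -7 + 0 = -7$)
$n{\left(d,o \right)} = -7$
$c{\left(N \right)} = 1$
$U = 398$ ($U = 9 + \frac{488 + 290}{2} = 9 + \frac{1}{2} \cdot 778 = 9 + 389 = 398$)
$\frac{1}{U + c{\left(n{\left(B{\left(5 \right)},-4 \right)} \right)}} = \frac{1}{398 + 1} = \frac{1}{399}$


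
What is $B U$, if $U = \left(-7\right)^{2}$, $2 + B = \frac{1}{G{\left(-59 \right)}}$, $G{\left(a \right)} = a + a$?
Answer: $- \frac{11613}{118} \approx -98.415$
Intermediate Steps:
$G{\left(a \right)} = 2 a$
$B = - \frac{237}{118}$ ($B = -2 + \frac{1}{2 \left(-59\right)} = -2 + \frac{1}{-118} = -2 - \frac{1}{118} = - \frac{237}{118} \approx -2.0085$)
$U = 49$
$B U = \left(- \frac{237}{118}\right) 49 = - \frac{11613}{118}$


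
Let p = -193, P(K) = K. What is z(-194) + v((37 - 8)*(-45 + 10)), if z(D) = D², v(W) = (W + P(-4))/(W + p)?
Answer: 45465307/1208 ≈ 37637.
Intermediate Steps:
v(W) = (-4 + W)/(-193 + W) (v(W) = (W - 4)/(W - 193) = (-4 + W)/(-193 + W))
z(-194) + v((37 - 8)*(-45 + 10)) = (-194)² + (-4 + (37 - 8)*(-45 + 10))/(-193 + (37 - 8)*(-45 + 10)) = 37636 + (-4 + 29*(-35))/(-193 + 29*(-35)) = 37636 + (-4 - 1015)/(-193 - 1015) = 37636 - 1019/(-1208) = 37636 - 1/1208*(-1019) = 37636 + 1019/1208 = 45465307/1208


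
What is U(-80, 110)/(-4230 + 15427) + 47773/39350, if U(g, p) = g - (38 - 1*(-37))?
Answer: 528815031/440601950 ≈ 1.2002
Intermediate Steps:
U(g, p) = -75 + g (U(g, p) = g - (38 + 37) = g - 1*75 = g - 75 = -75 + g)
U(-80, 110)/(-4230 + 15427) + 47773/39350 = (-75 - 80)/(-4230 + 15427) + 47773/39350 = -155/11197 + 47773*(1/39350) = -155*1/11197 + 47773/39350 = -155/11197 + 47773/39350 = 528815031/440601950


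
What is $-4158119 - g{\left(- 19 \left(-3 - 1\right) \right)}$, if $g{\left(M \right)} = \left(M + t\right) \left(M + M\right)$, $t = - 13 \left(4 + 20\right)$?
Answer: $-4122247$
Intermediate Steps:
$t = -312$ ($t = \left(-13\right) 24 = -312$)
$g{\left(M \right)} = 2 M \left(-312 + M\right)$ ($g{\left(M \right)} = \left(M - 312\right) \left(M + M\right) = \left(-312 + M\right) 2 M = 2 M \left(-312 + M\right)$)
$-4158119 - g{\left(- 19 \left(-3 - 1\right) \right)} = -4158119 - 2 \left(- 19 \left(-3 - 1\right)\right) \left(-312 - 19 \left(-3 - 1\right)\right) = -4158119 - 2 \left(\left(-19\right) \left(-4\right)\right) \left(-312 - -76\right) = -4158119 - 2 \cdot 76 \left(-312 + 76\right) = -4158119 - 2 \cdot 76 \left(-236\right) = -4158119 - -35872 = -4158119 + 35872 = -4122247$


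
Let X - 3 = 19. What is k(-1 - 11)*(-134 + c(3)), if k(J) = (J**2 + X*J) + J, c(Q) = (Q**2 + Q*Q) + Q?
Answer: 14916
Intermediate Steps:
X = 22 (X = 3 + 19 = 22)
c(Q) = Q + 2*Q**2 (c(Q) = (Q**2 + Q**2) + Q = 2*Q**2 + Q = Q + 2*Q**2)
k(J) = J**2 + 23*J (k(J) = (J**2 + 22*J) + J = J**2 + 23*J)
k(-1 - 11)*(-134 + c(3)) = ((-1 - 11)*(23 + (-1 - 11)))*(-134 + 3*(1 + 2*3)) = (-12*(23 - 12))*(-134 + 3*(1 + 6)) = (-12*11)*(-134 + 3*7) = -132*(-134 + 21) = -132*(-113) = 14916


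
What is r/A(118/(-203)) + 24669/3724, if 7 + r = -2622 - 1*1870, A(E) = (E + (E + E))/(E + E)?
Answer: -33434545/11172 ≈ -2992.7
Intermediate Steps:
A(E) = 3/2 (A(E) = (E + 2*E)/((2*E)) = (3*E)*(1/(2*E)) = 3/2)
r = -4499 (r = -7 + (-2622 - 1*1870) = -7 + (-2622 - 1870) = -7 - 4492 = -4499)
r/A(118/(-203)) + 24669/3724 = -4499/3/2 + 24669/3724 = -4499*⅔ + 24669*(1/3724) = -8998/3 + 24669/3724 = -33434545/11172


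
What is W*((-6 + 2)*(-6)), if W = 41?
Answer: 984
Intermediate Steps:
W*((-6 + 2)*(-6)) = 41*((-6 + 2)*(-6)) = 41*(-4*(-6)) = 41*24 = 984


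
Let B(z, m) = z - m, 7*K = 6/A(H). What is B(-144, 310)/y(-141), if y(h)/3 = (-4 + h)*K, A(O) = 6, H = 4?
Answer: 3178/435 ≈ 7.3057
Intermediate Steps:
K = ⅐ (K = (6/6)/7 = (6*(⅙))/7 = (⅐)*1 = ⅐ ≈ 0.14286)
y(h) = -12/7 + 3*h/7 (y(h) = 3*((-4 + h)*(⅐)) = 3*(-4/7 + h/7) = -12/7 + 3*h/7)
B(-144, 310)/y(-141) = (-144 - 1*310)/(-12/7 + (3/7)*(-141)) = (-144 - 310)/(-12/7 - 423/7) = -454/(-435/7) = -454*(-7/435) = 3178/435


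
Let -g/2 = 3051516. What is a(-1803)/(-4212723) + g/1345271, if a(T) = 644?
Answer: -25711249630660/5667254082933 ≈ -4.5368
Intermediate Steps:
g = -6103032 (g = -2*3051516 = -6103032)
a(-1803)/(-4212723) + g/1345271 = 644/(-4212723) - 6103032/1345271 = 644*(-1/4212723) - 6103032*1/1345271 = -644/4212723 - 6103032/1345271 = -25711249630660/5667254082933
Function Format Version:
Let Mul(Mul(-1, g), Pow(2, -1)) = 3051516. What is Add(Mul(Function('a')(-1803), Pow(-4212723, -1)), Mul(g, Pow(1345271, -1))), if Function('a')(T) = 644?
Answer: Rational(-25711249630660, 5667254082933) ≈ -4.5368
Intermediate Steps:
g = -6103032 (g = Mul(-2, 3051516) = -6103032)
Add(Mul(Function('a')(-1803), Pow(-4212723, -1)), Mul(g, Pow(1345271, -1))) = Add(Mul(644, Pow(-4212723, -1)), Mul(-6103032, Pow(1345271, -1))) = Add(Mul(644, Rational(-1, 4212723)), Mul(-6103032, Rational(1, 1345271))) = Add(Rational(-644, 4212723), Rational(-6103032, 1345271)) = Rational(-25711249630660, 5667254082933)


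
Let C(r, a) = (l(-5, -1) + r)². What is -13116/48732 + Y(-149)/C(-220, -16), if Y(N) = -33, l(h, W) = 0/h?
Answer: -4821383/17868400 ≈ -0.26983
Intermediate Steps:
l(h, W) = 0
C(r, a) = r² (C(r, a) = (0 + r)² = r²)
-13116/48732 + Y(-149)/C(-220, -16) = -13116/48732 - 33/((-220)²) = -13116*1/48732 - 33/48400 = -1093/4061 - 33*1/48400 = -1093/4061 - 3/4400 = -4821383/17868400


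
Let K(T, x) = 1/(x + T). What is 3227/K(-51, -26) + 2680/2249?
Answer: -558826591/2249 ≈ -2.4848e+5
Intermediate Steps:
K(T, x) = 1/(T + x)
3227/K(-51, -26) + 2680/2249 = 3227/(1/(-51 - 26)) + 2680/2249 = 3227/(1/(-77)) + 2680*(1/2249) = 3227/(-1/77) + 2680/2249 = 3227*(-77) + 2680/2249 = -248479 + 2680/2249 = -558826591/2249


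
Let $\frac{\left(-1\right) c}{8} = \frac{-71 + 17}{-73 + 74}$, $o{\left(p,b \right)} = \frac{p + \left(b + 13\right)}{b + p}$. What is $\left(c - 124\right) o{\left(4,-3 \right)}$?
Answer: $4312$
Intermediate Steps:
$o{\left(p,b \right)} = \frac{13 + b + p}{b + p}$ ($o{\left(p,b \right)} = \frac{p + \left(13 + b\right)}{b + p} = \frac{13 + b + p}{b + p}$)
$c = 432$ ($c = - 8 \frac{-71 + 17}{-73 + 74} = - 8 \left(- \frac{54}{1}\right) = - 8 \left(\left(-54\right) 1\right) = \left(-8\right) \left(-54\right) = 432$)
$\left(c - 124\right) o{\left(4,-3 \right)} = \left(432 - 124\right) \frac{13 - 3 + 4}{-3 + 4} = 308 \cdot 1^{-1} \cdot 14 = 308 \cdot 1 \cdot 14 = 308 \cdot 14 = 4312$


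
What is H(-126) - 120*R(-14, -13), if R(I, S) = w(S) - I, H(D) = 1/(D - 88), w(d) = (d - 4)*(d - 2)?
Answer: -6907921/214 ≈ -32280.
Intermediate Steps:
w(d) = (-4 + d)*(-2 + d)
H(D) = 1/(-88 + D)
R(I, S) = 8 + S² - I - 6*S (R(I, S) = (8 + S² - 6*S) - I = 8 + S² - I - 6*S)
H(-126) - 120*R(-14, -13) = 1/(-88 - 126) - 120*(8 + (-13)² - 1*(-14) - 6*(-13)) = 1/(-214) - 120*(8 + 169 + 14 + 78) = -1/214 - 120*269 = -1/214 - 1*32280 = -1/214 - 32280 = -6907921/214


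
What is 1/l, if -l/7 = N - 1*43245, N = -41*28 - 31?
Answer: 1/310968 ≈ 3.2158e-6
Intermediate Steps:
N = -1179 (N = -1148 - 31 = -1179)
l = 310968 (l = -7*(-1179 - 1*43245) = -7*(-1179 - 43245) = -7*(-44424) = 310968)
1/l = 1/310968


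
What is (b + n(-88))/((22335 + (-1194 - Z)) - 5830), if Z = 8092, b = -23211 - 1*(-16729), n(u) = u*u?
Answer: 1262/7219 ≈ 0.17482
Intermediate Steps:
n(u) = u²
b = -6482 (b = -23211 + 16729 = -6482)
(b + n(-88))/((22335 + (-1194 - Z)) - 5830) = (-6482 + (-88)²)/((22335 + (-1194 - 1*8092)) - 5830) = (-6482 + 7744)/((22335 + (-1194 - 8092)) - 5830) = 1262/((22335 - 9286) - 5830) = 1262/(13049 - 5830) = 1262/7219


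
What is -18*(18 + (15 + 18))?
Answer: -918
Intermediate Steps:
-18*(18 + (15 + 18)) = -18*(18 + 33) = -18*51 = -918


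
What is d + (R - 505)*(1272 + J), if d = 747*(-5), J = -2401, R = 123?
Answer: 427543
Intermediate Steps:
d = -3735
d + (R - 505)*(1272 + J) = -3735 + (123 - 505)*(1272 - 2401) = -3735 - 382*(-1129) = -3735 + 431278 = 427543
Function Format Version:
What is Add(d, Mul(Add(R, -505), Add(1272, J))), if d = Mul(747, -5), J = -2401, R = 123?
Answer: 427543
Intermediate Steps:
d = -3735
Add(d, Mul(Add(R, -505), Add(1272, J))) = Add(-3735, Mul(Add(123, -505), Add(1272, -2401))) = Add(-3735, Mul(-382, -1129)) = Add(-3735, 431278) = 427543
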